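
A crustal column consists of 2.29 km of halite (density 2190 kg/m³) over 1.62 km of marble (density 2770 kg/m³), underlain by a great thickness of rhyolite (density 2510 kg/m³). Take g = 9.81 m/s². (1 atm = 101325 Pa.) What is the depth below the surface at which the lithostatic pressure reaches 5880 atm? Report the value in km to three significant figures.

Pressure at base of upper layers: 2190×9.81×2290 + 2770×9.81×1620 = 9.322×10^7 Pa = 920.0 atm
Remaining pressure to be supplied by rhyolite: 5.958×10^8 − 9.322×10^7 = 5.026×10^8 Pa
Additional depth in rhyolite = 5.026×10^8 Pa / (2510 kg/m³ × 9.81 m/s²) = 20411 m
Total depth = 3910 m + 20411 m = 24321 m
= 24.321 km

24.3 km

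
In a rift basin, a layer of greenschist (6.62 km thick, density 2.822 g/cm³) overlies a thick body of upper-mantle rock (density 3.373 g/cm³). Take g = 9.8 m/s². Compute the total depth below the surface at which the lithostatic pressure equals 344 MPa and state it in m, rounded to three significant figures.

Pressure at base of upper layers: 2822×9.8×6620 = 1.831×10^8 Pa = 183.1 MPa
Remaining pressure to be supplied by upper-mantle rock: 3.440×10^8 − 1.831×10^8 = 1.609×10^8 Pa
Additional depth in upper-mantle rock = 1.609×10^8 Pa / (3373 kg/m³ × 9.8 m/s²) = 4868.2 m
Total depth = 6620 m + 4868.2 m = 11488 m

11500 m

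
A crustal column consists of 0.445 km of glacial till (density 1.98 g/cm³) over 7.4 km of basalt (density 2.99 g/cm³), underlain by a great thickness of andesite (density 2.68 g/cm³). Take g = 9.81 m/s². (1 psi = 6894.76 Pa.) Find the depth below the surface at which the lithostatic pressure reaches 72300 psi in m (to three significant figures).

18200 m

Pressure at base of upper layers: 1980×9.81×445 + 2990×9.81×7400 = 2.257×10^8 Pa = 32735 psi
Remaining pressure to be supplied by andesite: 4.985×10^8 − 2.257×10^8 = 2.728×10^8 Pa
Additional depth in andesite = 2.728×10^8 Pa / (2680 kg/m³ × 9.81 m/s²) = 10376 m
Total depth = 7845 m + 10376 m = 18221 m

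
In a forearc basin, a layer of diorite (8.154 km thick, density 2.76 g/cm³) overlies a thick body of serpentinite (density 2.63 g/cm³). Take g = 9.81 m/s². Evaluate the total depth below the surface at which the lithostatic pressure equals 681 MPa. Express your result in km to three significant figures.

26.0 km

Pressure at base of upper layers: 2760×9.81×8154 = 2.208×10^8 Pa = 220.8 MPa
Remaining pressure to be supplied by serpentinite: 6.810×10^8 − 2.208×10^8 = 4.602×10^8 Pa
Additional depth in serpentinite = 4.602×10^8 Pa / (2630 kg/m³ × 9.81 m/s²) = 17838 m
Total depth = 8154 m + 17838 m = 25992 m
= 25.992 km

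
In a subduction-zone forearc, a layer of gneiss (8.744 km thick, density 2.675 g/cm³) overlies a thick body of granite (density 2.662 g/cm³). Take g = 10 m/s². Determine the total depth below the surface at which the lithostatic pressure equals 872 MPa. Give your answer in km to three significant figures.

Pressure at base of upper layers: 2675×10×8744 = 2.339×10^8 Pa = 233.9 MPa
Remaining pressure to be supplied by granite: 8.720×10^8 − 2.339×10^8 = 6.381×10^8 Pa
Additional depth in granite = 6.381×10^8 Pa / (2662 kg/m³ × 10 m/s²) = 23971 m
Total depth = 8744 m + 23971 m = 32715 m
= 32.715 km

32.7 km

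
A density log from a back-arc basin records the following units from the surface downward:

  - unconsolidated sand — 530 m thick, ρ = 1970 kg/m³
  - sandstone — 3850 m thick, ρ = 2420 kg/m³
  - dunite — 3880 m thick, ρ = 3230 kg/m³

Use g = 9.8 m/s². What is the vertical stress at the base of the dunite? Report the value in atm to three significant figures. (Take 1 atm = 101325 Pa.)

2210 atm

unconsolidated sand: 1970 kg/m³ × 9.8 m/s² × 530 m = 1.023×10^7 Pa = 101.0 atm
sandstone: 2420 kg/m³ × 9.8 m/s² × 3850 m = 9.131×10^7 Pa = 901.1 atm
dunite: 3230 kg/m³ × 9.8 m/s² × 3880 m = 1.228×10^8 Pa = 1212 atm
Total = 101.0 + 901.1 + 1212 = 2214.2 atm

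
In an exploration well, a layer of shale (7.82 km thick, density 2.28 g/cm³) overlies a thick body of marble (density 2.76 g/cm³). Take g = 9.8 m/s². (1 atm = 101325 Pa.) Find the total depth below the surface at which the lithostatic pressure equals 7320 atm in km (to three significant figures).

28.8 km

Pressure at base of upper layers: 2280×9.8×7820 = 1.747×10^8 Pa = 1724 atm
Remaining pressure to be supplied by marble: 7.417×10^8 − 1.747×10^8 = 5.670×10^8 Pa
Additional depth in marble = 5.670×10^8 Pa / (2760 kg/m³ × 9.8 m/s²) = 20962 m
Total depth = 7820 m + 20962 m = 28782 m
= 28.782 km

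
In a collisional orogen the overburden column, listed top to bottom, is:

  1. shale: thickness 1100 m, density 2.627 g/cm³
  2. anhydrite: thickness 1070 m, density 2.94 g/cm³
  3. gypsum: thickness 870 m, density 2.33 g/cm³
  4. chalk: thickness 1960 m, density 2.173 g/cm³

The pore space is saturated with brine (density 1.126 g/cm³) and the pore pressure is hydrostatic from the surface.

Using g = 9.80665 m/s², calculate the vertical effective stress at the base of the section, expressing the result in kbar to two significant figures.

Overburden (lithostatic) stress σ_v:
shale: 2627 kg/m³ × 9.80665 m/s² × 1100 m = 2.834×10^7 Pa = 28.34 MPa
anhydrite: 2940 kg/m³ × 9.80665 m/s² × 1070 m = 3.085×10^7 Pa = 30.85 MPa
gypsum: 2330 kg/m³ × 9.80665 m/s² × 870 m = 1.988×10^7 Pa = 19.88 MPa
chalk: 2173 kg/m³ × 9.80665 m/s² × 1960 m = 4.177×10^7 Pa = 41.77 MPa
Total = 28.34 + 30.85 + 19.88 + 41.77 = 120.83 MPa
Pore pressure P_p = 1126 kg/m³ × 9.80665 m/s² × 5000 m = 5.521×10^7 Pa = 55.21 MPa
Effective stress σ' = σ_v − P_p = 120.8 − 55.21 = 65.623 MPa = 0.65623 kbar

0.66 kbar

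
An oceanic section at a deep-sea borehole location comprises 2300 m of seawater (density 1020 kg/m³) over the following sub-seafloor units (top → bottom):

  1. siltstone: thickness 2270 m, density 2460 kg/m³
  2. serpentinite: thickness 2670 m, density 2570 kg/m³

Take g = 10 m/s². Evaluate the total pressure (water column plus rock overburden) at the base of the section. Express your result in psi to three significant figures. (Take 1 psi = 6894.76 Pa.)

seawater: 1020 kg/m³ × 10 m/s² × 2300 m = 2.346×10^7 Pa = 3403 psi
siltstone: 2460 kg/m³ × 10 m/s² × 2270 m = 5.584×10^7 Pa = 8099 psi
serpentinite: 2570 kg/m³ × 10 m/s² × 2670 m = 6.862×10^7 Pa = 9952 psi
Total = 3403 + 8099 + 9952 = 21454 psi

21500 psi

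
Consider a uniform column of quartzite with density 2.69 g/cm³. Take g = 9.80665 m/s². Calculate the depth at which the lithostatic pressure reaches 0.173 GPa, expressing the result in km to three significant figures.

6.56 km

h = P/(ρg) = 0.173 GPa / (2690 kg/m³ × 9.80665 m/s²) = 1.730×10^8 Pa / 26380 Pa/m = 6558.0 m
= 6.5580 km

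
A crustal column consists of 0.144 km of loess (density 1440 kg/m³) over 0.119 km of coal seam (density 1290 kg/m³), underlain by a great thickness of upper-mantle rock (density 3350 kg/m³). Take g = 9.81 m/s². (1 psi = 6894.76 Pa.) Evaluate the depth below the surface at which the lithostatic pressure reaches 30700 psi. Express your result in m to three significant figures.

Pressure at base of upper layers: 1440×9.81×144 + 1290×9.81×119 = 3.540×10^6 Pa = 513.5 psi
Remaining pressure to be supplied by upper-mantle rock: 2.117×10^8 − 3.540×10^6 = 2.081×10^8 Pa
Additional depth in upper-mantle rock = 2.081×10^8 Pa / (3350 kg/m³ × 9.81 m/s²) = 6333.1 m
Total depth = 263 m + 6333.1 m = 6596.1 m

6600 m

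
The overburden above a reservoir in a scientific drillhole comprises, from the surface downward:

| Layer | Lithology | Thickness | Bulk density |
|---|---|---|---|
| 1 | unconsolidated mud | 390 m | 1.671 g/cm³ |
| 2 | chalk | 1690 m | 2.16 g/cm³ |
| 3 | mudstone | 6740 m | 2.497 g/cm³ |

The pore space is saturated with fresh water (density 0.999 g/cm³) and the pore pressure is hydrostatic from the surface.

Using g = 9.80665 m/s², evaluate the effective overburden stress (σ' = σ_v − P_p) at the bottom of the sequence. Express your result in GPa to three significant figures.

Overburden (lithostatic) stress σ_v:
unconsolidated mud: 1671 kg/m³ × 9.80665 m/s² × 390 m = 6.391×10^6 Pa = 6.391 MPa
chalk: 2160 kg/m³ × 9.80665 m/s² × 1690 m = 3.580×10^7 Pa = 35.80 MPa
mudstone: 2497 kg/m³ × 9.80665 m/s² × 6740 m = 1.650×10^8 Pa = 165.0 MPa
Total = 6.391 + 35.80 + 165.0 = 207.23 MPa
Pore pressure P_p = 999 kg/m³ × 9.80665 m/s² × 8820 m = 8.641×10^7 Pa = 86.41 MPa
Effective stress σ' = σ_v − P_p = 207.2 − 86.41 = 120.82 MPa = 0.12082 GPa

0.121 GPa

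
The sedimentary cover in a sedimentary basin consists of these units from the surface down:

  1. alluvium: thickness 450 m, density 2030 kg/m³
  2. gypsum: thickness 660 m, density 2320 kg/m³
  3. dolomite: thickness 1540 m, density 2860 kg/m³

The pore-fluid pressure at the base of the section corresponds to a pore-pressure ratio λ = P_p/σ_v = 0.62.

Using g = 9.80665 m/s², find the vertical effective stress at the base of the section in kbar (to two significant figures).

0.26 kbar

Overburden (lithostatic) stress σ_v:
alluvium: 2030 kg/m³ × 9.80665 m/s² × 450 m = 8.958×10^6 Pa = 8.958 MPa
gypsum: 2320 kg/m³ × 9.80665 m/s² × 660 m = 1.502×10^7 Pa = 15.02 MPa
dolomite: 2860 kg/m³ × 9.80665 m/s² × 1540 m = 4.319×10^7 Pa = 43.19 MPa
Total = 8.958 + 15.02 + 43.19 = 67.167 MPa
Pore pressure P_p = λ·σ_v = 0.62 × 67.17 MPa = 41.64 MPa
Effective stress σ' = σ_v − P_p = 67.17 − 41.64 = 25.523 MPa = 0.25523 kbar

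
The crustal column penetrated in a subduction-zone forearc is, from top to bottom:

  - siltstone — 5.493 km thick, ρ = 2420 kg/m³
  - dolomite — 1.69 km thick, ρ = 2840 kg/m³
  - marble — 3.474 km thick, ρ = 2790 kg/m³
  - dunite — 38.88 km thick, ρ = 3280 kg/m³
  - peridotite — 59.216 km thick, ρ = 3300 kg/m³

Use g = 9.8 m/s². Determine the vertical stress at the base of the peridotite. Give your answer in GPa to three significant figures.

siltstone: 2420 kg/m³ × 9.8 m/s² × 5493 m = 1.303×10^8 Pa = 0.1303 GPa
dolomite: 2840 kg/m³ × 9.8 m/s² × 1690 m = 4.704×10^7 Pa = 0.04704 GPa
marble: 2790 kg/m³ × 9.8 m/s² × 3474 m = 9.499×10^7 Pa = 0.09499 GPa
dunite: 3280 kg/m³ × 9.8 m/s² × 38880 m = 1.250×10^9 Pa = 1.250 GPa
peridotite: 3300 kg/m³ × 9.8 m/s² × 59216 m = 1.915×10^9 Pa = 1.915 GPa
Total = 0.1303 + 0.04704 + 0.09499 + 1.250 + 1.915 = 3.4371 GPa

3.44 GPa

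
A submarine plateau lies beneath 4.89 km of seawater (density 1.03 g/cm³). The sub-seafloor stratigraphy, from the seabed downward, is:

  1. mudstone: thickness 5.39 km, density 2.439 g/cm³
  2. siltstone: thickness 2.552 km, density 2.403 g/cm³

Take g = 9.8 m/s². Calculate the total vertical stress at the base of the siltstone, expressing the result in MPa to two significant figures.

seawater: 1030 kg/m³ × 9.8 m/s² × 4890 m = 4.936×10^7 Pa = 49.36 MPa
mudstone: 2439 kg/m³ × 9.8 m/s² × 5390 m = 1.288×10^8 Pa = 128.8 MPa
siltstone: 2403 kg/m³ × 9.8 m/s² × 2552 m = 6.010×10^7 Pa = 60.10 MPa
Total = 49.36 + 128.8 + 60.10 = 238.29 MPa

240 MPa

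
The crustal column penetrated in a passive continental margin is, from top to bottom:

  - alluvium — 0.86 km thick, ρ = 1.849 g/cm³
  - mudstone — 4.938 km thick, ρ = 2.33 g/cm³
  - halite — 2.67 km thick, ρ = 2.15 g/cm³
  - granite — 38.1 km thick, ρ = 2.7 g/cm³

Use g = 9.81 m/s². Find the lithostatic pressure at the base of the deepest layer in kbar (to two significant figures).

alluvium: 1849 kg/m³ × 9.81 m/s² × 860 m = 1.560×10^7 Pa = 0.1560 kbar
mudstone: 2330 kg/m³ × 9.81 m/s² × 4938 m = 1.129×10^8 Pa = 1.129 kbar
halite: 2150 kg/m³ × 9.81 m/s² × 2670 m = 5.631×10^7 Pa = 0.5631 kbar
granite: 2700 kg/m³ × 9.81 m/s² × 38100 m = 1.009×10^9 Pa = 10.09 kbar
Total = 0.1560 + 1.129 + 0.5631 + 10.09 = 11.939 kbar

12 kbar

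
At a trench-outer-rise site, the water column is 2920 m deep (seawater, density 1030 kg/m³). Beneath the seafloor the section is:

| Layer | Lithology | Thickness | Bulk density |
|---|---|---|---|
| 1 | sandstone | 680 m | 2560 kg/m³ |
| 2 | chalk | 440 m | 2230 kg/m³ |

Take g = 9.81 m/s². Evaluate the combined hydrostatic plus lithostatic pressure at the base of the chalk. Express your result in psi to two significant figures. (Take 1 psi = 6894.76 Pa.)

8200 psi

seawater: 1030 kg/m³ × 9.81 m/s² × 2920 m = 2.950×10^7 Pa = 4279 psi
sandstone: 2560 kg/m³ × 9.81 m/s² × 680 m = 1.708×10^7 Pa = 2477 psi
chalk: 2230 kg/m³ × 9.81 m/s² × 440 m = 9.626×10^6 Pa = 1396 psi
Total = 4279 + 2477 + 1396 = 8152.2 psi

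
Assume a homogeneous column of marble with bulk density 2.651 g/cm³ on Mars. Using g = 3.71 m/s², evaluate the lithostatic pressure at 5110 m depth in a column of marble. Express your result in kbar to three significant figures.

0.503 kbar

marble: 2651 kg/m³ × 3.71 m/s² × 5110 m = 5.026×10^7 Pa = 0.5026 kbar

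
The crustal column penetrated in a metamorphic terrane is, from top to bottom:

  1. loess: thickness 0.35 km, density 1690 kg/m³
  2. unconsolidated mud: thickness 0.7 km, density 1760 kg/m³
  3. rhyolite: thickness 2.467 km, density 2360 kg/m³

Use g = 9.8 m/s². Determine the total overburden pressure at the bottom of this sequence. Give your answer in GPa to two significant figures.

0.075 GPa

loess: 1690 kg/m³ × 9.8 m/s² × 350 m = 5.797×10^6 Pa = 5.797×10^-3 GPa
unconsolidated mud: 1760 kg/m³ × 9.8 m/s² × 700 m = 1.207×10^7 Pa = 0.01207 GPa
rhyolite: 2360 kg/m³ × 9.8 m/s² × 2467 m = 5.706×10^7 Pa = 0.05706 GPa
Total = 5.797×10^-3 + 0.01207 + 0.05706 = 0.074927 GPa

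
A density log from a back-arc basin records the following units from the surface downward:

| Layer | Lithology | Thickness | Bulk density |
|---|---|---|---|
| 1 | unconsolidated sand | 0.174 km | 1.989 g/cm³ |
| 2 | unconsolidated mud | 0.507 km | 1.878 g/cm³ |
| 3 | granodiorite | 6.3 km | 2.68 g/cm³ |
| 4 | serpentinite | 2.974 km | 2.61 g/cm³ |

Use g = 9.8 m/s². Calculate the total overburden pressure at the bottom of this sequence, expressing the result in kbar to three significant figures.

2.54 kbar

unconsolidated sand: 1989 kg/m³ × 9.8 m/s² × 174 m = 3.392×10^6 Pa = 0.03392 kbar
unconsolidated mud: 1878 kg/m³ × 9.8 m/s² × 507 m = 9.331×10^6 Pa = 0.09331 kbar
granodiorite: 2680 kg/m³ × 9.8 m/s² × 6300 m = 1.655×10^8 Pa = 1.655 kbar
serpentinite: 2610 kg/m³ × 9.8 m/s² × 2974 m = 7.607×10^7 Pa = 0.7607 kbar
Total = 0.03392 + 0.09331 + 1.655 + 0.7607 = 2.5425 kbar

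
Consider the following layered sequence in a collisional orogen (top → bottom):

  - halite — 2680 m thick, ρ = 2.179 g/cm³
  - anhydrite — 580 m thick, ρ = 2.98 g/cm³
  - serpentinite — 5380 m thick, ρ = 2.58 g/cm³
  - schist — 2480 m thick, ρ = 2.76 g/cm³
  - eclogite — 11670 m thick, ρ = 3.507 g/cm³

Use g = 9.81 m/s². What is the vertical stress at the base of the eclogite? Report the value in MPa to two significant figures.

halite: 2179 kg/m³ × 9.81 m/s² × 2680 m = 5.729×10^7 Pa = 57.29 MPa
anhydrite: 2980 kg/m³ × 9.81 m/s² × 580 m = 1.696×10^7 Pa = 16.96 MPa
serpentinite: 2580 kg/m³ × 9.81 m/s² × 5380 m = 1.362×10^8 Pa = 136.2 MPa
schist: 2760 kg/m³ × 9.81 m/s² × 2480 m = 6.715×10^7 Pa = 67.15 MPa
eclogite: 3507 kg/m³ × 9.81 m/s² × 11670 m = 4.015×10^8 Pa = 401.5 MPa
Total = 57.29 + 16.96 + 136.2 + 67.15 + 401.5 = 679.05 MPa

680 MPa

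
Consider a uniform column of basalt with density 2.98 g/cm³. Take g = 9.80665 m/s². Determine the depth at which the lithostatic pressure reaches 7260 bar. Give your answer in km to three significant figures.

24.8 km

h = P/(ρg) = 7260 bar / (2980 kg/m³ × 9.80665 m/s²) = 7.260×10^8 Pa / 29224 Pa/m = 24843 m
= 24.843 km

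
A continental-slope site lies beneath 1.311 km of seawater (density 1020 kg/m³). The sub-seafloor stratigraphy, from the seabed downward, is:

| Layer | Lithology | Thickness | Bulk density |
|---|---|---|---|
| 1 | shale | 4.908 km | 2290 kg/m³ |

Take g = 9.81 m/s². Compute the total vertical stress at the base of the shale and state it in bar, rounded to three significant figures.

1230 bar

seawater: 1020 kg/m³ × 9.81 m/s² × 1311 m = 1.312×10^7 Pa = 131.2 bar
shale: 2290 kg/m³ × 9.81 m/s² × 4908 m = 1.103×10^8 Pa = 1103 bar
Total = 131.2 + 1103 = 1233.8 bar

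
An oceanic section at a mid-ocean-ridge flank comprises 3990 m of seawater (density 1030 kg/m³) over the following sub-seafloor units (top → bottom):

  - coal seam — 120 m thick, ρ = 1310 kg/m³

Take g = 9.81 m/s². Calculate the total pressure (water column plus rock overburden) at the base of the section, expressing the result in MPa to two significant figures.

seawater: 1030 kg/m³ × 9.81 m/s² × 3990 m = 4.032×10^7 Pa = 40.32 MPa
coal seam: 1310 kg/m³ × 9.81 m/s² × 120 m = 1.542×10^6 Pa = 1.542 MPa
Total = 40.32 + 1.542 = 41.858 MPa

42 MPa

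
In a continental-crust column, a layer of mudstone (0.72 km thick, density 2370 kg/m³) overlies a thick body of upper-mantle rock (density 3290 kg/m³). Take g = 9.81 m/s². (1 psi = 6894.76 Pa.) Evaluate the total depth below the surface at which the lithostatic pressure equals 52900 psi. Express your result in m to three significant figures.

Pressure at base of upper layers: 2370×9.81×720 = 1.674×10^7 Pa = 2428 psi
Remaining pressure to be supplied by upper-mantle rock: 3.647×10^8 − 1.674×10^7 = 3.480×10^8 Pa
Additional depth in upper-mantle rock = 3.480×10^8 Pa / (3290 kg/m³ × 9.81 m/s²) = 10782 m
Total depth = 720 m + 10782 m = 11502 m

11500 m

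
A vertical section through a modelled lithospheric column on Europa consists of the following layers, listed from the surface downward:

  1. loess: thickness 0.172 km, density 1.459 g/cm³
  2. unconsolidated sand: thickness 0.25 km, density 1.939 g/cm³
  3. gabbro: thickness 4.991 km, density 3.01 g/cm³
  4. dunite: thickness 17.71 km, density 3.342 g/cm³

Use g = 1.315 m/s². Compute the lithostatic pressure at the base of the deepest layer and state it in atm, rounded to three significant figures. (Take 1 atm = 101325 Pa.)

loess: 1459 kg/m³ × 1.315 m/s² × 172 m = 3.300×10^5 Pa = 3.257 atm
unconsolidated sand: 1939 kg/m³ × 1.315 m/s² × 250 m = 6.374×10^5 Pa = 6.291 atm
gabbro: 3010 kg/m³ × 1.315 m/s² × 4991 m = 1.976×10^7 Pa = 195.0 atm
dunite: 3342 kg/m³ × 1.315 m/s² × 17710 m = 7.783×10^7 Pa = 768.1 atm
Total = 3.257 + 6.291 + 195.0 + 768.1 = 972.64 atm

973 atm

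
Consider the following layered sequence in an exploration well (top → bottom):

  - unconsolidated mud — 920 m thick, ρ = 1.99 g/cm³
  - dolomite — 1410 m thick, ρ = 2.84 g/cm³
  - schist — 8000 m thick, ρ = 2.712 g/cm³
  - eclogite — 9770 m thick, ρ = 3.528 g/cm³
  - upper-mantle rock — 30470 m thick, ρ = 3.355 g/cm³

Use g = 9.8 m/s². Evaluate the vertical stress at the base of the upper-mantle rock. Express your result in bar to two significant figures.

16000 bar

unconsolidated mud: 1990 kg/m³ × 9.8 m/s² × 920 m = 1.794×10^7 Pa = 179.4 bar
dolomite: 2840 kg/m³ × 9.8 m/s² × 1410 m = 3.924×10^7 Pa = 392.4 bar
schist: 2712 kg/m³ × 9.8 m/s² × 8000 m = 2.126×10^8 Pa = 2126 bar
eclogite: 3528 kg/m³ × 9.8 m/s² × 9770 m = 3.378×10^8 Pa = 3378 bar
upper-mantle rock: 3355 kg/m³ × 9.8 m/s² × 30470 m = 1.002×10^9 Pa = 10018 bar
Total = 179.4 + 392.4 + 2126 + 3378 + 10018 = 16094 bar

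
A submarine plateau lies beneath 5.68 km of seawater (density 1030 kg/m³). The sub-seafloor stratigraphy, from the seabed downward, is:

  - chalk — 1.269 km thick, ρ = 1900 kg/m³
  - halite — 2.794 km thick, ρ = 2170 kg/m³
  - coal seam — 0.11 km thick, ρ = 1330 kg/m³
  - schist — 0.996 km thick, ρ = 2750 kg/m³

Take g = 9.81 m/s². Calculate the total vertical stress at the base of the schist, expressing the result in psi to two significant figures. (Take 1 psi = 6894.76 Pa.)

seawater: 1030 kg/m³ × 9.81 m/s² × 5680 m = 5.739×10^7 Pa = 8324 psi
chalk: 1900 kg/m³ × 9.81 m/s² × 1269 m = 2.365×10^7 Pa = 3431 psi
halite: 2170 kg/m³ × 9.81 m/s² × 2794 m = 5.948×10^7 Pa = 8627 psi
coal seam: 1330 kg/m³ × 9.81 m/s² × 110 m = 1.435×10^6 Pa = 208.2 psi
schist: 2750 kg/m³ × 9.81 m/s² × 996 m = 2.687×10^7 Pa = 3897 psi
Total = 8324 + 3431 + 8627 + 208.2 + 3897 = 24486 psi

24000 psi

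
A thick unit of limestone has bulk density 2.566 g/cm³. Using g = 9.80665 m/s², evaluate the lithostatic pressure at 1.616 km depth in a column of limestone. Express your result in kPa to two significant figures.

41000 kPa

limestone: 2566 kg/m³ × 9.80665 m/s² × 1616 m = 4.066×10^7 Pa = 40665 kPa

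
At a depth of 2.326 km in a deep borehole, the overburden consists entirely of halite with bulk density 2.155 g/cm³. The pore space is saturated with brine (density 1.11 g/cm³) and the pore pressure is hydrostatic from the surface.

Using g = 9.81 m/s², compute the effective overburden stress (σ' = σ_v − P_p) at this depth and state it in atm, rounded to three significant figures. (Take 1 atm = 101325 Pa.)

235 atm

Overburden (lithostatic) stress σ_v:
halite: 2155 kg/m³ × 9.81 m/s² × 2326 m = 4.917×10^7 Pa = 49.17 MPa
Pore pressure P_p = 1110 kg/m³ × 9.81 m/s² × 2326 m = 2.533×10^7 Pa = 25.33 MPa
Effective stress σ' = σ_v − P_p = 49.17 − 25.33 = 23.845 MPa = 235.33 atm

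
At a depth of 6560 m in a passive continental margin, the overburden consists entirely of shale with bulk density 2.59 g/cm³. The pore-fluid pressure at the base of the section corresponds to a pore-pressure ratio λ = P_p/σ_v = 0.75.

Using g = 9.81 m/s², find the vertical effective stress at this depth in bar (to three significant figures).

Overburden (lithostatic) stress σ_v:
shale: 2590 kg/m³ × 9.81 m/s² × 6560 m = 1.667×10^8 Pa = 166.7 MPa
Pore pressure P_p = λ·σ_v = 0.75 × 166.7 MPa = 125.0 MPa
Effective stress σ' = σ_v − P_p = 166.7 − 125.0 = 41.669 MPa = 416.69 bar

417 bar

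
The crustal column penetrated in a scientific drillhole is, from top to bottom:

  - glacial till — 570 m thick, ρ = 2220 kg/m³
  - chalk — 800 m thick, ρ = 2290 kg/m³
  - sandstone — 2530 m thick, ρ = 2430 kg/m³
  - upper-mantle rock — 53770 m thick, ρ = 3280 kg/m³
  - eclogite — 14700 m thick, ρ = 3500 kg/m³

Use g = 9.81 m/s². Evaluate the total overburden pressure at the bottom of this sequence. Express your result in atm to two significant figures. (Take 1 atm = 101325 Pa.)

glacial till: 2220 kg/m³ × 9.81 m/s² × 570 m = 1.241×10^7 Pa = 122.5 atm
chalk: 2290 kg/m³ × 9.81 m/s² × 800 m = 1.797×10^7 Pa = 177.4 atm
sandstone: 2430 kg/m³ × 9.81 m/s² × 2530 m = 6.031×10^7 Pa = 595.2 atm
upper-mantle rock: 3280 kg/m³ × 9.81 m/s² × 53770 m = 1.730×10^9 Pa = 17075 atm
eclogite: 3500 kg/m³ × 9.81 m/s² × 14700 m = 5.047×10^8 Pa = 4981 atm
Total = 122.5 + 177.4 + 595.2 + 17075 + 4981 = 22952 atm

23000 atm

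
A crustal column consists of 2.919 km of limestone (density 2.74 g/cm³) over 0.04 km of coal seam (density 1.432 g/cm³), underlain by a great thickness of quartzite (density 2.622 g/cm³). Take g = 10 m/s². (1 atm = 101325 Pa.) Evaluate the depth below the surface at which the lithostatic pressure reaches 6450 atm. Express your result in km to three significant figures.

Pressure at base of upper layers: 2740×10×2919 + 1432×10×40 = 8.055×10^7 Pa = 795.0 atm
Remaining pressure to be supplied by quartzite: 6.535×10^8 − 8.055×10^7 = 5.730×10^8 Pa
Additional depth in quartzite = 5.730×10^8 Pa / (2622 kg/m³ × 10 m/s²) = 21853 m
Total depth = 2959 m + 21853 m = 24812 m
= 24.812 km

24.8 km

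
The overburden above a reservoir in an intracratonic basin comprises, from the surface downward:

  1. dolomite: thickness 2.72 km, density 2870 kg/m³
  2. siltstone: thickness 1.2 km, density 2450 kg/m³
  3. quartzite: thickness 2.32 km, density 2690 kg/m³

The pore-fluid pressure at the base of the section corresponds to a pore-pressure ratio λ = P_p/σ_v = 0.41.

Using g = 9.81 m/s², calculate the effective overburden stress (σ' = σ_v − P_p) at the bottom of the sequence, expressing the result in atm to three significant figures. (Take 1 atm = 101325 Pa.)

970 atm

Overburden (lithostatic) stress σ_v:
dolomite: 2870 kg/m³ × 9.81 m/s² × 2720 m = 7.658×10^7 Pa = 76.58 MPa
siltstone: 2450 kg/m³ × 9.81 m/s² × 1200 m = 2.884×10^7 Pa = 28.84 MPa
quartzite: 2690 kg/m³ × 9.81 m/s² × 2320 m = 6.122×10^7 Pa = 61.22 MPa
Total = 76.58 + 28.84 + 61.22 = 166.64 MPa
Pore pressure P_p = λ·σ_v = 0.41 × 166.6 MPa = 68.32 MPa
Effective stress σ' = σ_v − P_p = 166.6 − 68.32 = 98.320 MPa = 970.35 atm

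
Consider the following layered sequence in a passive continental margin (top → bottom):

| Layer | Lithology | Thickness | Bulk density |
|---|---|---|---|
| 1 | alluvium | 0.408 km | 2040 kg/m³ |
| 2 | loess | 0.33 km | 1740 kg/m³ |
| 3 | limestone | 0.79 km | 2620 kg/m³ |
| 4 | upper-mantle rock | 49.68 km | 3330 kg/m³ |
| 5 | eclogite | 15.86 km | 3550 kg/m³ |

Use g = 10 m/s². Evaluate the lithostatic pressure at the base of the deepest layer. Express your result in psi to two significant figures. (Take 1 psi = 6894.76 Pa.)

alluvium: 2040 kg/m³ × 10 m/s² × 408 m = 8.323×10^6 Pa = 1207 psi
loess: 1740 kg/m³ × 10 m/s² × 330 m = 5.742×10^6 Pa = 832.8 psi
limestone: 2620 kg/m³ × 10 m/s² × 790 m = 2.070×10^7 Pa = 3002 psi
upper-mantle rock: 3330 kg/m³ × 10 m/s² × 49680 m = 1.654×10^9 Pa = 2.399×10^5 psi
eclogite: 3550 kg/m³ × 10 m/s² × 15860 m = 5.630×10^8 Pa = 81661 psi
Total = 1207 + 832.8 + 3002 + 2.399×10^5 + 81661 = 3.2664×10^5 psi

330000 psi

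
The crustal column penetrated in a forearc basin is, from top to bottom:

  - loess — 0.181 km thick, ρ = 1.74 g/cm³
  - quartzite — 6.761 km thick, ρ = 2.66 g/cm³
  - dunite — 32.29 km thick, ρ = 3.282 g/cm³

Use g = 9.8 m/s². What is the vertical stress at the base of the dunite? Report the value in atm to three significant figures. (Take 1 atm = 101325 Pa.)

12000 atm

loess: 1740 kg/m³ × 9.8 m/s² × 181 m = 3.086×10^6 Pa = 30.46 atm
quartzite: 2660 kg/m³ × 9.8 m/s² × 6761 m = 1.762×10^8 Pa = 1739 atm
dunite: 3282 kg/m³ × 9.8 m/s² × 32290 m = 1.039×10^9 Pa = 10250 atm
Total = 30.46 + 1739 + 10250 = 12020 atm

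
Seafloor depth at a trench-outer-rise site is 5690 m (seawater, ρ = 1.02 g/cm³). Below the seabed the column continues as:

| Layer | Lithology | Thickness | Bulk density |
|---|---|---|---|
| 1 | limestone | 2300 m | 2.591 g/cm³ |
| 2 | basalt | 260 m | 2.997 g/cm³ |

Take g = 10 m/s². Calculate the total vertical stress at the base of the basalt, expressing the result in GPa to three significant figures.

0.125 GPa

seawater: 1020 kg/m³ × 10 m/s² × 5690 m = 5.804×10^7 Pa = 0.05804 GPa
limestone: 2591 kg/m³ × 10 m/s² × 2300 m = 5.959×10^7 Pa = 0.05959 GPa
basalt: 2997 kg/m³ × 10 m/s² × 260 m = 7.792×10^6 Pa = 7.792×10^-3 GPa
Total = 0.05804 + 0.05959 + 7.792×10^-3 = 0.12542 GPa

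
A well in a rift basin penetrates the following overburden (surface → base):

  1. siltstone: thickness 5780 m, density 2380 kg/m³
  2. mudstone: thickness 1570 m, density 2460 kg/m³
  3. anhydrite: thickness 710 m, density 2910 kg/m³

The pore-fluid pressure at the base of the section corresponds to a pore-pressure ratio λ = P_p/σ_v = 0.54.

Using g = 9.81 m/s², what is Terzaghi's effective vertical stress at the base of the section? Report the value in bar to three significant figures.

Overburden (lithostatic) stress σ_v:
siltstone: 2380 kg/m³ × 9.81 m/s² × 5780 m = 1.350×10^8 Pa = 135.0 MPa
mudstone: 2460 kg/m³ × 9.81 m/s² × 1570 m = 3.789×10^7 Pa = 37.89 MPa
anhydrite: 2910 kg/m³ × 9.81 m/s² × 710 m = 2.027×10^7 Pa = 20.27 MPa
Total = 135.0 + 37.89 + 20.27 = 193.11 MPa
Pore pressure P_p = λ·σ_v = 0.54 × 193.1 MPa = 104.3 MPa
Effective stress σ' = σ_v − P_p = 193.1 − 104.3 = 88.829 MPa = 888.29 bar

888 bar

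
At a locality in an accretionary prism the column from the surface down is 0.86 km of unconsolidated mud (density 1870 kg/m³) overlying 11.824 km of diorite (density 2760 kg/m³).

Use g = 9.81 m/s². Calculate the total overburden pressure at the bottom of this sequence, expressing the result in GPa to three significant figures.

0.336 GPa

unconsolidated mud: 1870 kg/m³ × 9.81 m/s² × 860 m = 1.578×10^7 Pa = 0.01578 GPa
diorite: 2760 kg/m³ × 9.81 m/s² × 11824 m = 3.201×10^8 Pa = 0.3201 GPa
Total = 0.01578 + 0.3201 = 0.33592 GPa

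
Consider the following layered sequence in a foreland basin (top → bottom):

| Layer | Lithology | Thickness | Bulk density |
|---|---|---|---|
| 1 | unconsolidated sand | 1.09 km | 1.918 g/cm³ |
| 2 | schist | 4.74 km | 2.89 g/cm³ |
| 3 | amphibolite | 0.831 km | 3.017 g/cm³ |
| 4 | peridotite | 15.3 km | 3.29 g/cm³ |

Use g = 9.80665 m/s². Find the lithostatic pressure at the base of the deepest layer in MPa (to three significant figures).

unconsolidated sand: 1918 kg/m³ × 9.80665 m/s² × 1090 m = 2.050×10^7 Pa = 20.50 MPa
schist: 2890 kg/m³ × 9.80665 m/s² × 4740 m = 1.343×10^8 Pa = 134.3 MPa
amphibolite: 3017 kg/m³ × 9.80665 m/s² × 831 m = 2.459×10^7 Pa = 24.59 MPa
peridotite: 3290 kg/m³ × 9.80665 m/s² × 15300 m = 4.936×10^8 Pa = 493.6 MPa
Total = 20.50 + 134.3 + 24.59 + 493.6 = 673.06 MPa

673 MPa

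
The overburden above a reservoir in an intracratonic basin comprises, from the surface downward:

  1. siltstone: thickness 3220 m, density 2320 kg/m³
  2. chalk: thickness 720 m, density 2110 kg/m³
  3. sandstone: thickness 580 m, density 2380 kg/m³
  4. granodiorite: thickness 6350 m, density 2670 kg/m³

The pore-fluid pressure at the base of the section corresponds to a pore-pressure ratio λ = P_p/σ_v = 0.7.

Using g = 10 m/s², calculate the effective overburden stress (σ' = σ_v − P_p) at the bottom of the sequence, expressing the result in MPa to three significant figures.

82.0 MPa

Overburden (lithostatic) stress σ_v:
siltstone: 2320 kg/m³ × 10 m/s² × 3220 m = 7.470×10^7 Pa = 74.70 MPa
chalk: 2110 kg/m³ × 10 m/s² × 720 m = 1.519×10^7 Pa = 15.19 MPa
sandstone: 2380 kg/m³ × 10 m/s² × 580 m = 1.380×10^7 Pa = 13.80 MPa
granodiorite: 2670 kg/m³ × 10 m/s² × 6350 m = 1.695×10^8 Pa = 169.5 MPa
Total = 74.70 + 15.19 + 13.80 + 169.5 = 273.25 MPa
Pore pressure P_p = λ·σ_v = 0.7 × 273.2 MPa = 191.3 MPa
Effective stress σ' = σ_v − P_p = 273.2 − 191.3 = 81.974 MPa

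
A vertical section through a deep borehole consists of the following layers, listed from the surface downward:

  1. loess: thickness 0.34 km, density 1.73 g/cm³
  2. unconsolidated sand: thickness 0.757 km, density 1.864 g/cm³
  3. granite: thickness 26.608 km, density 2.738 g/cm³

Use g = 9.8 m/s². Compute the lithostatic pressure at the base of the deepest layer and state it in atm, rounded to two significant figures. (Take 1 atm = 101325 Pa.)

7200 atm

loess: 1730 kg/m³ × 9.8 m/s² × 340 m = 5.764×10^6 Pa = 56.89 atm
unconsolidated sand: 1864 kg/m³ × 9.8 m/s² × 757 m = 1.383×10^7 Pa = 136.5 atm
granite: 2738 kg/m³ × 9.8 m/s² × 26608 m = 7.140×10^8 Pa = 7046 atm
Total = 56.89 + 136.5 + 7046 = 7239.6 atm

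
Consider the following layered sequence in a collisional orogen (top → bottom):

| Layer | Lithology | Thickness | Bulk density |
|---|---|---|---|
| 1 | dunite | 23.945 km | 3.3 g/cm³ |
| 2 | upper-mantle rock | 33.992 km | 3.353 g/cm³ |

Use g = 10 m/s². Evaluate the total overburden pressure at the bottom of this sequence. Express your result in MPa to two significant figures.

dunite: 3300 kg/m³ × 10 m/s² × 23945 m = 7.902×10^8 Pa = 790.2 MPa
upper-mantle rock: 3353 kg/m³ × 10 m/s² × 33992 m = 1.140×10^9 Pa = 1140 MPa
Total = 790.2 + 1140 = 1929.9 MPa

1900 MPa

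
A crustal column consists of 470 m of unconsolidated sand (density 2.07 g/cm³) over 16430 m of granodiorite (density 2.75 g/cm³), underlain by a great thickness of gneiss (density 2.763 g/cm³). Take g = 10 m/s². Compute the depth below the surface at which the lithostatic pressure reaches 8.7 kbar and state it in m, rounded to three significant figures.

Pressure at base of upper layers: 2070×10×470 + 2750×10×16430 = 4.616×10^8 Pa = 4.616 kbar
Remaining pressure to be supplied by gneiss: 8.700×10^8 − 4.616×10^8 = 4.084×10^8 Pa
Additional depth in gneiss = 4.084×10^8 Pa / (2763 kg/m³ × 10 m/s²) = 14783 m
Total depth = 16900 m + 14783 m = 31683 m

31700 m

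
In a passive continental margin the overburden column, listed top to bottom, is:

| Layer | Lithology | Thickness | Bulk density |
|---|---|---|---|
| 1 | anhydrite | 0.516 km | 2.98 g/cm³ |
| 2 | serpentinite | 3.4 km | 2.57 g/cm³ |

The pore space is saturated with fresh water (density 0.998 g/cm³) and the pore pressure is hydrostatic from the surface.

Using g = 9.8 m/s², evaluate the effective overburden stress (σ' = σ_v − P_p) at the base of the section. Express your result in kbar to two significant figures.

0.62 kbar

Overburden (lithostatic) stress σ_v:
anhydrite: 2980 kg/m³ × 9.8 m/s² × 516 m = 1.507×10^7 Pa = 15.07 MPa
serpentinite: 2570 kg/m³ × 9.8 m/s² × 3400 m = 8.563×10^7 Pa = 85.63 MPa
Total = 15.07 + 85.63 = 100.70 MPa
Pore pressure P_p = 998 kg/m³ × 9.8 m/s² × 3916 m = 3.830×10^7 Pa = 38.30 MPa
Effective stress σ' = σ_v − P_p = 100.7 − 38.30 = 62.402 MPa = 0.62402 kbar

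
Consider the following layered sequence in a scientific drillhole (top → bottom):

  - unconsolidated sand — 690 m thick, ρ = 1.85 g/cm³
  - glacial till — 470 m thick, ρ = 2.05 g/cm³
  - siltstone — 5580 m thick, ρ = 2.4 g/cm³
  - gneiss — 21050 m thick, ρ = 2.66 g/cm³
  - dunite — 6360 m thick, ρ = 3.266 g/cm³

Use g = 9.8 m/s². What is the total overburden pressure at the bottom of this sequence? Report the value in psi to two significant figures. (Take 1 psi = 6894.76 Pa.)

130000 psi

unconsolidated sand: 1850 kg/m³ × 9.8 m/s² × 690 m = 1.251×10^7 Pa = 1814 psi
glacial till: 2050 kg/m³ × 9.8 m/s² × 470 m = 9.442×10^6 Pa = 1369 psi
siltstone: 2400 kg/m³ × 9.8 m/s² × 5580 m = 1.312×10^8 Pa = 19035 psi
gneiss: 2660 kg/m³ × 9.8 m/s² × 21050 m = 5.487×10^8 Pa = 79587 psi
dunite: 3266 kg/m³ × 9.8 m/s² × 6360 m = 2.036×10^8 Pa = 29524 psi
Total = 1814 + 1369 + 19035 + 79587 + 29524 = 1.3133×10^5 psi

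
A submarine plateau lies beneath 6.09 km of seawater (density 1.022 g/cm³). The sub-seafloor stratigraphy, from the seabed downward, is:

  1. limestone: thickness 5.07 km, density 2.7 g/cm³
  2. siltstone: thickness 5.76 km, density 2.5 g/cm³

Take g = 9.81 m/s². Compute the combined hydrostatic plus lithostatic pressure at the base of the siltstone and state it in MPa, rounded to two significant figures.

seawater: 1022 kg/m³ × 9.81 m/s² × 6090 m = 6.106×10^7 Pa = 61.06 MPa
limestone: 2700 kg/m³ × 9.81 m/s² × 5070 m = 1.343×10^8 Pa = 134.3 MPa
siltstone: 2500 kg/m³ × 9.81 m/s² × 5760 m = 1.413×10^8 Pa = 141.3 MPa
Total = 61.06 + 134.3 + 141.3 = 336.61 MPa

340 MPa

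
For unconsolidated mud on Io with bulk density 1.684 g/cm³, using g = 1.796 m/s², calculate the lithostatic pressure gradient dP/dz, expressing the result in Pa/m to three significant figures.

dP/dz = ρg = 1684 kg/m³ × 1.796 m/s² = 3024.5 Pa/m

3020 Pa/m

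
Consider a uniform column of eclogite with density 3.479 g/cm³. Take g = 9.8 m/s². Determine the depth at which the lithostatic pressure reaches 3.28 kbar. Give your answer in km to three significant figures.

h = P/(ρg) = 3.28 kbar / (3479 kg/m³ × 9.8 m/s²) = 3.280×10^8 Pa / 34094 Pa/m = 9620.4 m
= 9.6204 km

9.62 km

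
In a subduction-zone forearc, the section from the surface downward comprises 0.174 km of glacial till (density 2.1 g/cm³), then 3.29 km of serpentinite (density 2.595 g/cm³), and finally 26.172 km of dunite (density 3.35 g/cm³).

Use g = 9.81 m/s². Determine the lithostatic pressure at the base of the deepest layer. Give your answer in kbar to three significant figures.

glacial till: 2100 kg/m³ × 9.81 m/s² × 174 m = 3.585×10^6 Pa = 0.03585 kbar
serpentinite: 2595 kg/m³ × 9.81 m/s² × 3290 m = 8.375×10^7 Pa = 0.8375 kbar
dunite: 3350 kg/m³ × 9.81 m/s² × 26172 m = 8.601×10^8 Pa = 8.601 kbar
Total = 0.03585 + 0.8375 + 8.601 = 9.4744 kbar

9.47 kbar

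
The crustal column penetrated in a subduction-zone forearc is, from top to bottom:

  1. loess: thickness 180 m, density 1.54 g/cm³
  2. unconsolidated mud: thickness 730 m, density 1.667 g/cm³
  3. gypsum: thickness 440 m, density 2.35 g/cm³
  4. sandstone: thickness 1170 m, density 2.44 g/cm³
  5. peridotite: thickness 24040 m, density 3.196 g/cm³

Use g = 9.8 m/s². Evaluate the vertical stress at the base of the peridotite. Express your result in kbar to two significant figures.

loess: 1540 kg/m³ × 9.8 m/s² × 180 m = 2.717×10^6 Pa = 0.02717 kbar
unconsolidated mud: 1667 kg/m³ × 9.8 m/s² × 730 m = 1.193×10^7 Pa = 0.1193 kbar
gypsum: 2350 kg/m³ × 9.8 m/s² × 440 m = 1.013×10^7 Pa = 0.1013 kbar
sandstone: 2440 kg/m³ × 9.8 m/s² × 1170 m = 2.798×10^7 Pa = 0.2798 kbar
peridotite: 3196 kg/m³ × 9.8 m/s² × 24040 m = 7.530×10^8 Pa = 7.530 kbar
Total = 0.02717 + 0.1193 + 0.1013 + 0.2798 + 7.530 = 8.0570 kbar

8.1 kbar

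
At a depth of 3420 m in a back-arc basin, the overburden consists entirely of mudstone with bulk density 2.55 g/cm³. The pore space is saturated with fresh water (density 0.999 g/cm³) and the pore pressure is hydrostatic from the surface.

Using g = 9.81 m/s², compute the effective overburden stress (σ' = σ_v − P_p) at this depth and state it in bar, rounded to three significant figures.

Overburden (lithostatic) stress σ_v:
mudstone: 2550 kg/m³ × 9.81 m/s² × 3420 m = 8.555×10^7 Pa = 85.55 MPa
Pore pressure P_p = 999 kg/m³ × 9.81 m/s² × 3420 m = 3.352×10^7 Pa = 33.52 MPa
Effective stress σ' = σ_v − P_p = 85.55 − 33.52 = 52.036 MPa = 520.36 bar

520 bar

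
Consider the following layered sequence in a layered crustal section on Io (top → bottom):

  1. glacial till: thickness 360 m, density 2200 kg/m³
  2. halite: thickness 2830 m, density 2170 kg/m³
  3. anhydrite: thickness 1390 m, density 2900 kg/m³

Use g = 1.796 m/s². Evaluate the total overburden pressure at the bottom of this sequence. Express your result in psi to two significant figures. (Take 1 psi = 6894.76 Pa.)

2900 psi

glacial till: 2200 kg/m³ × 1.796 m/s² × 360 m = 1.422×10^6 Pa = 206.3 psi
halite: 2170 kg/m³ × 1.796 m/s² × 2830 m = 1.103×10^7 Pa = 1600 psi
anhydrite: 2900 kg/m³ × 1.796 m/s² × 1390 m = 7.240×10^6 Pa = 1050 psi
Total = 206.3 + 1600 + 1050 = 2856.0 psi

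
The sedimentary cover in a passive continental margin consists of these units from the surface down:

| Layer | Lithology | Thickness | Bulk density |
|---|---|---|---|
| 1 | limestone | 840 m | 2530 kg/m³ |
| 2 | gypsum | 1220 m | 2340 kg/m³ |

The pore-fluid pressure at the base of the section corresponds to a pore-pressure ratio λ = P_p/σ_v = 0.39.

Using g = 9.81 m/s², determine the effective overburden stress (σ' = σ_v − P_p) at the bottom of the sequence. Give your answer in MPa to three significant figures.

Overburden (lithostatic) stress σ_v:
limestone: 2530 kg/m³ × 9.81 m/s² × 840 m = 2.085×10^7 Pa = 20.85 MPa
gypsum: 2340 kg/m³ × 9.81 m/s² × 1220 m = 2.801×10^7 Pa = 28.01 MPa
Total = 20.85 + 28.01 = 48.854 MPa
Pore pressure P_p = λ·σ_v = 0.39 × 48.85 MPa = 19.05 MPa
Effective stress σ' = σ_v − P_p = 48.85 − 19.05 = 29.801 MPa

29.8 MPa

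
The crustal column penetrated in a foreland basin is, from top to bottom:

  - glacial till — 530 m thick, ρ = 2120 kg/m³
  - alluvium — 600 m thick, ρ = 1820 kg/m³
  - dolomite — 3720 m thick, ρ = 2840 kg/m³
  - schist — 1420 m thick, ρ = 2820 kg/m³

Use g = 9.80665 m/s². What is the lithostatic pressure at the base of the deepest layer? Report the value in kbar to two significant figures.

glacial till: 2120 kg/m³ × 9.80665 m/s² × 530 m = 1.102×10^7 Pa = 0.1102 kbar
alluvium: 1820 kg/m³ × 9.80665 m/s² × 600 m = 1.071×10^7 Pa = 0.1071 kbar
dolomite: 2840 kg/m³ × 9.80665 m/s² × 3720 m = 1.036×10^8 Pa = 1.036 kbar
schist: 2820 kg/m³ × 9.80665 m/s² × 1420 m = 3.927×10^7 Pa = 0.3927 kbar
Total = 0.1102 + 0.1071 + 1.036 + 0.3927 = 1.6460 kbar

1.6 kbar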